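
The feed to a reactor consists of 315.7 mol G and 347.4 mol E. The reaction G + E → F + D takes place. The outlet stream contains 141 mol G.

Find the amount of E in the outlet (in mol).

For G: n = n₀ − 1ξ → 141 = 315.7 − 1ξ, giving ξ = 174.7 mol.
Outlet amounts (n = n₀ + ν ξ):
  G: 315.7 − 1(174.7) = 141
  E: 347.4 − 1(174.7) = 172.7
  F: 0 + 1(174.7) = 174.7
  D: 0 + 1(174.7) = 174.7

173 mol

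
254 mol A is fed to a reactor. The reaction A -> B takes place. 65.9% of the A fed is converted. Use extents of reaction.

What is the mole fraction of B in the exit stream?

0.659

A reacted = 0.659 × 254 = 167.4 mol; ν_A = −1, so ξ = 167.4/1 = 167.4 mol.
Outlet amounts (n = n₀ + ν ξ):
  A: 254 − 1(167.4) = 86.61
  B: 0 + 1(167.4) = 167.4
Total out = 254 mol; y_B = 167.4 / 254 = 0.659.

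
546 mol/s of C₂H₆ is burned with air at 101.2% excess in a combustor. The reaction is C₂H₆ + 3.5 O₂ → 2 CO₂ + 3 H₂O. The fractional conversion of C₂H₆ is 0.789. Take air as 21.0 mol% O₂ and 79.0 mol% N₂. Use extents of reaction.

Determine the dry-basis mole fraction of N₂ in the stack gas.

Stoichiometric O₂ = 3.5 × 546 = 1911 mol/s; O₂ fed = 1911 × 2.012 = 3845 mol/s.
N₂ fed = 3845 × 79/21 = 14460 mol/s.
Fuel reacted = 0.789 × 546 → ξ = 430.8 mol/s.
Outlet (n = n₀ + ν ξ):
  C₂H₆: 546 − 1(430.8) = 115.2
  O₂: 3845 − 3.5(430.8) = 2337
  N₂: 14460 (inert)
  CO₂: 0 + 2(430.8) = 861.6
  H₂O: 0 + 3(430.8) = 1292
Dry total = 17780 mol/s; y_N₂ (dry) = 14460 / 17780 = 0.8136.

0.814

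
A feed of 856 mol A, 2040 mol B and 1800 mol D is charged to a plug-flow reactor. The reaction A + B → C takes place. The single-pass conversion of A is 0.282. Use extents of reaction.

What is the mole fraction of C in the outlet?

A reacted = 0.282 × 856 = 241.4 mol; ν_A = −1, so ξ = 241.4/1 = 241.4 mol.
Outlet amounts (n = n₀ + ν ξ):
  A: 856 − 1(241.4) = 614.6
  B: 2040 − 1(241.4) = 1799
  C: 0 + 1(241.4) = 241.4
  D: 1800 (inert)
Total out = 4455 mol; y_C = 241.4 / 4455 = 0.05419.

0.0542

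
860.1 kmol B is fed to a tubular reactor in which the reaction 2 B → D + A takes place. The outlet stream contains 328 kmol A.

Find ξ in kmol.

For A: n = n₀ + 1ξ → 328 = 0 + 1ξ, giving ξ = 328 kmol.
Outlet amounts (n = n₀ + ν ξ):
  B: 860.1 − 2(328) = 204.1
  D: 0 + 1(328) = 328
  A: 0 + 1(328) = 328

ξ = 328 kmol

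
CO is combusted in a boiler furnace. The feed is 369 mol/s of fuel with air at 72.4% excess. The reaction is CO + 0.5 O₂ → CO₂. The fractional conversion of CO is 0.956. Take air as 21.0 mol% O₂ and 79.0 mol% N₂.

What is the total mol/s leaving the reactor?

1710 mol/s

Stoichiometric O₂ = 0.5 × 369 = 184.5 mol/s; O₂ fed = 184.5 × 1.724 = 318.1 mol/s.
N₂ fed = 318.1 × 79/21 = 1197 mol/s.
Fuel reacted = 0.956 × 369 → ξ = 352.8 mol/s.
Outlet (n = n₀ + ν ξ):
  CO: 369 − 1(352.8) = 16.24
  O₂: 318.1 − 0.5(352.8) = 141.7
  N₂: 1197 (inert)
  CO₂: 0 + 1(352.8) = 352.8
Total out = 16.24 + 141.7 + 1197 + 352.8 = 1707 mol/s.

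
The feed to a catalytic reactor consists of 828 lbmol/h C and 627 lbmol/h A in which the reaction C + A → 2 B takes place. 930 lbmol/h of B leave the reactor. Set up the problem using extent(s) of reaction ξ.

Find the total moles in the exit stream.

1460 lbmol/h

For B: n = n₀ + 2ξ → 930 = 0 + 2ξ, giving ξ = 465 lbmol/h.
Outlet amounts (n = n₀ + ν ξ):
  C: 828 − 1(465) = 363
  A: 627 − 1(465) = 162
  B: 0 + 2(465) = 930
Total out = 363 + 162 + 930 = 1455 lbmol/h.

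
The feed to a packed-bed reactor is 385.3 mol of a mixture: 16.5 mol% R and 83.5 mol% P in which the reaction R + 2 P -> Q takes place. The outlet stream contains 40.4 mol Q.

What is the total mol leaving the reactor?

For Q: n = n₀ + 1ξ → 40.4 = 0 + 1ξ, giving ξ = 40.4 mol.
Outlet amounts (n = n₀ + ν ξ):
  R: 63.57 − 1(40.4) = 23.17
  P: 321.7 − 2(40.4) = 240.9
  Q: 0 + 1(40.4) = 40.4
Total out = 23.17 + 240.9 + 40.4 = 304.5 mol.

304 mol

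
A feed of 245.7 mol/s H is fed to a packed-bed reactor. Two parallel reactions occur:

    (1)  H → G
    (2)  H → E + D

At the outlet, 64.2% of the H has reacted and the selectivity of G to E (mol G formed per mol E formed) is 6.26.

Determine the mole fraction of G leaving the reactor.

0.509

Conversion of H: H consumed = 0.642 × 245.7 = 157.7 mol/s = 1ξ₁ + 1ξ₂.
Selectivity: 1ξ₁ / (1ξ₂) = 6.26 → ξ₁ = 6.26 ξ₂.
Substitute: (1·6.26 + 1) ξ₂ = 157.7 → ξ₂ = 21.73 mol/s, ξ₁ = 136 mol/s.
Outlet amounts (n = n₀ + Σ ν·ξ):
  H: 245.7 − 1(136) − 1(21.73) = 87.96
  G: 0 + 1(136) = 136
  E: 0 + 1(21.73) = 21.73
  D: 0 + 1(21.73) = 21.73
Total out = 267.4 mol/s; y_G = 136 / 267.4 = 0.5086.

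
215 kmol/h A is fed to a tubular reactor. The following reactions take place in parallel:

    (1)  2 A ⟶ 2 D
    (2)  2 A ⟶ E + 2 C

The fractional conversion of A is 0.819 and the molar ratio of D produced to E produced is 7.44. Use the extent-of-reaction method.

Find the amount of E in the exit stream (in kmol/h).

18.7 kmol/h

Conversion of A: A consumed = 0.819 × 215 = 176.1 kmol/h = 2ξ₁ + 2ξ₂.
Selectivity: 2ξ₁ / (1ξ₂) = 7.44 → ξ₁ = 3.72 ξ₂.
Substitute: (2·3.72 + 2) ξ₂ = 176.1 → ξ₂ = 18.65 kmol/h, ξ₁ = 69.39 kmol/h.
Outlet amounts (n = n₀ + Σ ν·ξ):
  A: 215 − 2(69.39) − 2(18.65) = 38.92
  D: 0 + 2(69.39) = 138.8
  E: 0 + 1(18.65) = 18.65
  C: 0 + 2(18.65) = 37.31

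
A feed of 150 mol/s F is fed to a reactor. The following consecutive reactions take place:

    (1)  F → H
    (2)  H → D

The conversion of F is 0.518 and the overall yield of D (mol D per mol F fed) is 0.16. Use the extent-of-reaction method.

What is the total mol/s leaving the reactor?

Conversion of F: F consumed = 1ξ₁ = 0.518 × 150 → ξ₁ = 77.7 mol/s.
Yield of D: 1ξ₂ / 150 = 0.16 → ξ₂ = 24 mol/s.
Outlet amounts (n = n₀ + Σ ν·ξ):
  F: 150 − 1(77.7) = 72.3
  H: 0 + 1(77.7) − 1(24) = 53.7
  D: 0 + 1(24) = 24
Total out = 72.3 + 53.7 + 24 = 150 mol/s.

150 mol/s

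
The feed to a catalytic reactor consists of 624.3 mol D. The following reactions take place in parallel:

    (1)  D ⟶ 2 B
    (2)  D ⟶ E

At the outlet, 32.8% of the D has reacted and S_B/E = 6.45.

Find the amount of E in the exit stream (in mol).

48.5 mol

Conversion of D: D consumed = 0.328 × 624.3 = 204.8 mol = 1ξ₁ + 1ξ₂.
Selectivity: 2ξ₁ / (1ξ₂) = 6.45 → ξ₁ = 3.225 ξ₂.
Substitute: (1·3.225 + 1) ξ₂ = 204.8 → ξ₂ = 48.47 mol, ξ₁ = 156.3 mol.
Outlet amounts (n = n₀ + Σ ν·ξ):
  D: 624.3 − 1(156.3) − 1(48.47) = 419.5
  B: 0 + 2(156.3) = 312.6
  E: 0 + 1(48.47) = 48.47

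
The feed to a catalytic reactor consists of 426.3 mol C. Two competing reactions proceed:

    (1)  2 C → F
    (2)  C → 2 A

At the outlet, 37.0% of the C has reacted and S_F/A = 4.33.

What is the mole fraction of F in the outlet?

Conversion of C: C consumed = 0.37 × 426.3 = 157.7 mol = 2ξ₁ + 1ξ₂.
Selectivity: 1ξ₁ / (2ξ₂) = 4.33 → ξ₁ = 8.66 ξ₂.
Substitute: (2·8.66 + 1) ξ₂ = 157.7 → ξ₂ = 8.61 mol, ξ₁ = 74.56 mol.
Outlet amounts (n = n₀ + Σ ν·ξ):
  C: 426.3 − 2(74.56) − 1(8.61) = 268.6
  F: 0 + 1(74.56) = 74.56
  A: 0 + 2(8.61) = 17.22
Total out = 360.3 mol; y_F = 74.56 / 360.3 = 0.2069.

0.207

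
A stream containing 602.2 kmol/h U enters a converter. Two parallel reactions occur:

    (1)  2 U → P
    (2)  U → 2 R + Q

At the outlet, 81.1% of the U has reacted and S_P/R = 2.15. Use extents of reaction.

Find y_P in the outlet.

0.451

Conversion of U: U consumed = 0.811 × 602.2 = 488.4 kmol/h = 2ξ₁ + 1ξ₂.
Selectivity: 1ξ₁ / (2ξ₂) = 2.15 → ξ₁ = 4.3 ξ₂.
Substitute: (2·4.3 + 1) ξ₂ = 488.4 → ξ₂ = 50.87 kmol/h, ξ₁ = 218.8 kmol/h.
Outlet amounts (n = n₀ + Σ ν·ξ):
  U: 602.2 − 2(218.8) − 1(50.87) = 113.8
  P: 0 + 1(218.8) = 218.8
  R: 0 + 2(50.87) = 101.7
  Q: 0 + 1(50.87) = 50.87
Total out = 485.2 kmol/h; y_P = 218.8 / 485.2 = 0.4509.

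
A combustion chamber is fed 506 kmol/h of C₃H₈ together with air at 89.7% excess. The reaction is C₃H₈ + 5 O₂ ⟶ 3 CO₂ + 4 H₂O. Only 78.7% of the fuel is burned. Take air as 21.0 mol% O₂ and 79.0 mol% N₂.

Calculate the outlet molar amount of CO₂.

1190 kmol/h

Stoichiometric O₂ = 5 × 506 = 2530 kmol/h; O₂ fed = 2530 × 1.897 = 4799 kmol/h.
N₂ fed = 4799 × 79/21 = 18050 kmol/h.
Fuel reacted = 0.787 × 506 → ξ = 398.2 kmol/h.
Outlet (n = n₀ + ν ξ):
  C₃H₈: 506 − 1(398.2) = 107.8
  O₂: 4799 − 5(398.2) = 2808
  N₂: 18050 (inert)
  CO₂: 0 + 3(398.2) = 1195
  H₂O: 0 + 4(398.2) = 1593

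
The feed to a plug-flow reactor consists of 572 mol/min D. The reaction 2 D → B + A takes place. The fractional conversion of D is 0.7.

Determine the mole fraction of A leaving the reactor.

0.35

D reacted = 0.7 × 572 = 400.4 mol/min; ν_D = −2, so ξ = 400.4/2 = 200.2 mol/min.
Outlet amounts (n = n₀ + ν ξ):
  D: 572 − 2(200.2) = 171.6
  B: 0 + 1(200.2) = 200.2
  A: 0 + 1(200.2) = 200.2
Total out = 572 mol/min; y_A = 200.2 / 572 = 0.35.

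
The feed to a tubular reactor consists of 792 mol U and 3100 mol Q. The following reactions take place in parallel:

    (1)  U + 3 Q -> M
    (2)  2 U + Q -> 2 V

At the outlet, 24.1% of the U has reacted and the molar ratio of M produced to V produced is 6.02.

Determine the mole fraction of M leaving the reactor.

Conversion of U: U consumed = 0.241 × 792 = 190.9 mol = 1ξ₁ + 2ξ₂.
Selectivity: 1ξ₁ / (2ξ₂) = 6.02 → ξ₁ = 12.04 ξ₂.
Substitute: (1·12.04 + 2) ξ₂ = 190.9 → ξ₂ = 13.59 mol, ξ₁ = 163.7 mol.
Outlet amounts (n = n₀ + Σ ν·ξ):
  U: 792 − 1(163.7) − 2(13.59) = 601.1
  Q: 3100 − 3(163.7) − 1(13.59) = 2595
  M: 0 + 1(163.7) = 163.7
  V: 0 + 2(13.59) = 27.19
Total out = 3387 mol; y_M = 163.7 / 3387 = 0.04832.

0.0483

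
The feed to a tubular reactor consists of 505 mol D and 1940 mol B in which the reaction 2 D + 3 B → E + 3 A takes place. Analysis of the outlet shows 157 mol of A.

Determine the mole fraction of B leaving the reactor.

For A: n = n₀ + 3ξ → 157 = 0 + 3ξ, giving ξ = 52.33 mol.
Outlet amounts (n = n₀ + ν ξ):
  D: 505 − 2(52.33) = 400.3
  B: 1940 − 3(52.33) = 1783
  E: 0 + 1(52.33) = 52.33
  A: 0 + 3(52.33) = 157
Total out = 2393 mol; y_B = 1783 / 2393 = 0.7452.

0.745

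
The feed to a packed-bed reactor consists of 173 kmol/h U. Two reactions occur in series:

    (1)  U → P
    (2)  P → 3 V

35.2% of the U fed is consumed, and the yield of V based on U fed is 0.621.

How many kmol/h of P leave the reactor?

Conversion of U: U consumed = 1ξ₁ = 0.352 × 173 → ξ₁ = 60.9 kmol/h.
Yield of V: 3ξ₂ / 173 = 0.621 → ξ₂ = 35.81 kmol/h.
Outlet amounts (n = n₀ + Σ ν·ξ):
  U: 173 − 1(60.9) = 112.1
  P: 0 + 1(60.9) − 1(35.81) = 25.08
  V: 0 + 3(35.81) = 107.4

25.1 kmol/h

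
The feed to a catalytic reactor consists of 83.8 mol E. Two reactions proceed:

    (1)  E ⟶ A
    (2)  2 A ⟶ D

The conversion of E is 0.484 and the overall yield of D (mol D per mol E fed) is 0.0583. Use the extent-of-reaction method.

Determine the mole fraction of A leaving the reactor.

0.39

Conversion of E: E consumed = 1ξ₁ = 0.484 × 83.8 → ξ₁ = 40.56 mol.
Yield of D: 1ξ₂ / 83.8 = 0.0583 → ξ₂ = 4.886 mol.
Outlet amounts (n = n₀ + Σ ν·ξ):
  E: 83.8 − 1(40.56) = 43.24
  A: 0 + 1(40.56) − 2(4.886) = 30.79
  D: 0 + 1(4.886) = 4.886
Total out = 78.91 mol; y_A = 30.79 / 78.91 = 0.3901.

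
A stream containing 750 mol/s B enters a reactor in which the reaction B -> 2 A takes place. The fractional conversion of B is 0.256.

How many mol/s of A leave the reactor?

B reacted = 0.256 × 750 = 192 mol/s; ν_B = −1, so ξ = 192/1 = 192 mol/s.
Outlet amounts (n = n₀ + ν ξ):
  B: 750 − 1(192) = 558
  A: 0 + 2(192) = 384

384 mol/s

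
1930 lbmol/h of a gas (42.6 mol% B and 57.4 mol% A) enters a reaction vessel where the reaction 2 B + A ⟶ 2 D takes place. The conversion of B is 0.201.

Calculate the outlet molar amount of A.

1030 lbmol/h

B reacted = 0.201 × 822.2 = 165.3 lbmol/h; ν_B = −2, so ξ = 165.3/2 = 82.63 lbmol/h.
Outlet amounts (n = n₀ + ν ξ):
  B: 822.2 − 2(82.63) = 656.9
  A: 1108 − 1(82.63) = 1025
  D: 0 + 2(82.63) = 165.3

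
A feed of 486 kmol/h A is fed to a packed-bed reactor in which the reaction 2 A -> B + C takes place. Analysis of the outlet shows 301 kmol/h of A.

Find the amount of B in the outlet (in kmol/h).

For A: n = n₀ − 2ξ → 301 = 486 − 2ξ, giving ξ = 92.5 kmol/h.
Outlet amounts (n = n₀ + ν ξ):
  A: 486 − 2(92.5) = 301
  B: 0 + 1(92.5) = 92.5
  C: 0 + 1(92.5) = 92.5

92.5 kmol/h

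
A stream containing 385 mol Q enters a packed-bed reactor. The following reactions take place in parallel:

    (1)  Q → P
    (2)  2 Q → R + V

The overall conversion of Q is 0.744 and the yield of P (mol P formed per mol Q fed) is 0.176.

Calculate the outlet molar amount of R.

109 mol

Yield of P: 1ξ₁ / 385 = 0.176 → ξ₁ = 67.76 mol.
Conversion of Q: 1ξ₁ + 2ξ₂ = 0.744 × 385 = 286.4 → ξ₂ = 109.3 mol.
Outlet amounts (n = n₀ + Σ ν·ξ):
  Q: 385 − 1(67.76) − 2(109.3) = 98.56
  P: 0 + 1(67.76) = 67.76
  R: 0 + 1(109.3) = 109.3
  V: 0 + 1(109.3) = 109.3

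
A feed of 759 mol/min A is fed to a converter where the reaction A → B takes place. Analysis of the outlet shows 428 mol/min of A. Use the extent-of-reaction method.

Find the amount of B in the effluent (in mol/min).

For A: n = n₀ − 1ξ → 428 = 759 − 1ξ, giving ξ = 331 mol/min.
Outlet amounts (n = n₀ + ν ξ):
  A: 759 − 1(331) = 428
  B: 0 + 1(331) = 331

331 mol/min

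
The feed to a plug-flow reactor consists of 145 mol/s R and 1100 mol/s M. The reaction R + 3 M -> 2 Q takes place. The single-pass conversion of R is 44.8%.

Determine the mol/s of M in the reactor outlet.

R reacted = 0.448 × 145 = 64.96 mol/s; ν_R = −1, so ξ = 64.96/1 = 64.96 mol/s.
Outlet amounts (n = n₀ + ν ξ):
  R: 145 − 1(64.96) = 80.04
  M: 1100 − 3(64.96) = 905.1
  Q: 0 + 2(64.96) = 129.9

905 mol/s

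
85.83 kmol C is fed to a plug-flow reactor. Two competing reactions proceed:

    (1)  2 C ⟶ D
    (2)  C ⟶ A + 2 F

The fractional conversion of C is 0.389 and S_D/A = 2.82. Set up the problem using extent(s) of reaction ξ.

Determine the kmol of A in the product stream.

5.03 kmol

Conversion of C: C consumed = 0.389 × 85.83 = 33.39 kmol = 2ξ₁ + 1ξ₂.
Selectivity: 1ξ₁ / (1ξ₂) = 2.82 → ξ₁ = 2.82 ξ₂.
Substitute: (2·2.82 + 1) ξ₂ = 33.39 → ξ₂ = 5.028 kmol, ξ₁ = 14.18 kmol.
Outlet amounts (n = n₀ + Σ ν·ξ):
  C: 85.83 − 2(14.18) − 1(5.028) = 52.44
  D: 0 + 1(14.18) = 14.18
  A: 0 + 1(5.028) = 5.028
  F: 0 + 2(5.028) = 10.06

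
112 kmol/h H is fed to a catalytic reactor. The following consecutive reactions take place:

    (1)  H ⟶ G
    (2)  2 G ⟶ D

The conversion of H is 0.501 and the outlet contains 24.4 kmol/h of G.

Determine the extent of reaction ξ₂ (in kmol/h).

Conversion of H: H consumed = 1ξ₁ = 0.501 × 112 → ξ₁ = 56.11 kmol/h.
G balance: n_G = 0 + 1ξ₁ − 2ξ₂ = 24.4 → ξ₂ = (1·56.11 − 24.4)/2 = 15.86 kmol/h.
Outlet amounts (n = n₀ + Σ ν·ξ):
  H: 112 − 1(56.11) = 55.89
  G: 0 + 1(56.11) − 2(15.86) = 24.4
  D: 0 + 1(15.86) = 15.86

ξ₂ = 15.9 kmol/h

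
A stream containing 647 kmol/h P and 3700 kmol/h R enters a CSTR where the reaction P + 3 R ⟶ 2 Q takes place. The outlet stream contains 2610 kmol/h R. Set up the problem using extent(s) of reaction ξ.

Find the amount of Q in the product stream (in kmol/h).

For R: n = n₀ − 3ξ → 2610 = 3700 − 3ξ, giving ξ = 363.3 kmol/h.
Outlet amounts (n = n₀ + ν ξ):
  P: 647 − 1(363.3) = 283.7
  R: 3700 − 3(363.3) = 2610
  Q: 0 + 2(363.3) = 726.7

727 kmol/h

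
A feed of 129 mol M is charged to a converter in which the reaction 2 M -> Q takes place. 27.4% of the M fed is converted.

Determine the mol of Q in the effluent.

M reacted = 0.274 × 129 = 35.35 mol; ν_M = −2, so ξ = 35.35/2 = 17.67 mol.
Outlet amounts (n = n₀ + ν ξ):
  M: 129 − 2(17.67) = 93.65
  Q: 0 + 1(17.67) = 17.67

17.7 mol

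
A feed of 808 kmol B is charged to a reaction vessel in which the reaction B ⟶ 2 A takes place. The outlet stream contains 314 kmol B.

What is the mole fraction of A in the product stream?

0.759

For B: n = n₀ − 1ξ → 314 = 808 − 1ξ, giving ξ = 494 kmol.
Outlet amounts (n = n₀ + ν ξ):
  B: 808 − 1(494) = 314
  A: 0 + 2(494) = 988
Total out = 1302 kmol; y_A = 988 / 1302 = 0.7588.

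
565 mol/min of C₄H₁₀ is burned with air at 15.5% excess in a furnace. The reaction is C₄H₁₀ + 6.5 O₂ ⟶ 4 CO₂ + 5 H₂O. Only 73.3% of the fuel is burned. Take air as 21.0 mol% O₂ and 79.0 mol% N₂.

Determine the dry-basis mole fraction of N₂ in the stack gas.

0.826

Stoichiometric O₂ = 6.5 × 565 = 3672 mol/min; O₂ fed = 3672 × 1.155 = 4242 mol/min.
N₂ fed = 4242 × 79/21 = 15960 mol/min.
Fuel reacted = 0.733 × 565 → ξ = 414.1 mol/min.
Outlet (n = n₀ + ν ξ):
  C₄H₁₀: 565 − 1(414.1) = 150.9
  O₂: 4242 − 6.5(414.1) = 1550
  N₂: 15960 (inert)
  CO₂: 0 + 4(414.1) = 1657
  H₂O: 0 + 5(414.1) = 2071
Dry total = 19310 mol/min; y_N₂ (dry) = 15960 / 19310 = 0.8262.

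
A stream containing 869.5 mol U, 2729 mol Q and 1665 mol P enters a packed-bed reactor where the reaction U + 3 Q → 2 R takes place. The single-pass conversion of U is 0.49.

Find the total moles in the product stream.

U reacted = 0.49 × 869.5 = 426.1 mol; ν_U = −1, so ξ = 426.1/1 = 426.1 mol.
Outlet amounts (n = n₀ + ν ξ):
  U: 869.5 − 1(426.1) = 443.4
  Q: 2729 − 3(426.1) = 1451
  R: 0 + 2(426.1) = 852.1
  P: 1665 (inert)
Total out = 443.4 + 1451 + 852.1 + 1665 = 4411 mol.

4410 mol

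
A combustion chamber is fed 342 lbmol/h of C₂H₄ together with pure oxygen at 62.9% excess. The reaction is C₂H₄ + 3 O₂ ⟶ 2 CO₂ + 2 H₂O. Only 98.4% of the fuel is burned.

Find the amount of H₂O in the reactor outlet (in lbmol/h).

Stoichiometric O₂ = 3 × 342 = 1026 lbmol/h; O₂ fed = 1026 × 1.629 = 1671 lbmol/h.
Fuel reacted = 0.984 × 342 → ξ = 336.5 lbmol/h.
Outlet (n = n₀ + ν ξ):
  C₂H₄: 342 − 1(336.5) = 5.472
  O₂: 1671 − 3(336.5) = 661.8
  CO₂: 0 + 2(336.5) = 673.1
  H₂O: 0 + 2(336.5) = 673.1

673 lbmol/h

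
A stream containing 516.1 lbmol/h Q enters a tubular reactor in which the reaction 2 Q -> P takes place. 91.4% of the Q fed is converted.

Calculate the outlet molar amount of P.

236 lbmol/h

Q reacted = 0.914 × 516.1 = 471.7 lbmol/h; ν_Q = −2, so ξ = 471.7/2 = 235.9 lbmol/h.
Outlet amounts (n = n₀ + ν ξ):
  Q: 516.1 − 2(235.9) = 44.38
  P: 0 + 1(235.9) = 235.9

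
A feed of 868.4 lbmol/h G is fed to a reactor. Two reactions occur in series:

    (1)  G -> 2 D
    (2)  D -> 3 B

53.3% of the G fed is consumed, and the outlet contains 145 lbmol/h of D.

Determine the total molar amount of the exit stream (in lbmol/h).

2890 lbmol/h

Conversion of G: G consumed = 1ξ₁ = 0.533 × 868.4 → ξ₁ = 462.9 lbmol/h.
D balance: n_D = 0 + 2ξ₁ − 1ξ₂ = 145 → ξ₂ = (2·462.9 − 145)/1 = 780.7 lbmol/h.
Outlet amounts (n = n₀ + Σ ν·ξ):
  G: 868.4 − 1(462.9) = 405.5
  D: 0 + 2(462.9) − 1(780.7) = 145
  B: 0 + 3(780.7) = 2342
Total out = 405.5 + 145 + 2342 = 2893 lbmol/h.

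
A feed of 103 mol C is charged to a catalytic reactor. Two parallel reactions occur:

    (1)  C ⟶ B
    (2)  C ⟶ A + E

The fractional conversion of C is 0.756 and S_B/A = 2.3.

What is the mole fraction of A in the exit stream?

0.186

Conversion of C: C consumed = 0.756 × 103 = 77.87 mol = 1ξ₁ + 1ξ₂.
Selectivity: 1ξ₁ / (1ξ₂) = 2.3 → ξ₁ = 2.3 ξ₂.
Substitute: (1·2.3 + 1) ξ₂ = 77.87 → ξ₂ = 23.6 mol, ξ₁ = 54.27 mol.
Outlet amounts (n = n₀ + Σ ν·ξ):
  C: 103 − 1(54.27) − 1(23.6) = 25.13
  B: 0 + 1(54.27) = 54.27
  A: 0 + 1(23.6) = 23.6
  E: 0 + 1(23.6) = 23.6
Total out = 126.6 mol; y_A = 23.6 / 126.6 = 0.1864.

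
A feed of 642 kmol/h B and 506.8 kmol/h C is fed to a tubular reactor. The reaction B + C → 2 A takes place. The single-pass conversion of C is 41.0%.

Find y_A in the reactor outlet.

C reacted = 0.41 × 506.8 = 207.8 kmol/h; ν_C = −1, so ξ = 207.8/1 = 207.8 kmol/h.
Outlet amounts (n = n₀ + ν ξ):
  B: 642 − 1(207.8) = 434.2
  C: 506.8 − 1(207.8) = 299
  A: 0 + 2(207.8) = 415.6
Total out = 1149 kmol/h; y_A = 415.6 / 1149 = 0.3617.

0.362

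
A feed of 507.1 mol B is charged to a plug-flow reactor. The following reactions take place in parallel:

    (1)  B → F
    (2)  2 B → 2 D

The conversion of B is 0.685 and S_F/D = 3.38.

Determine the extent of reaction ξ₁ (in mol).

ξ₁ = 268 mol

Conversion of B: B consumed = 0.685 × 507.1 = 347.4 mol = 1ξ₁ + 2ξ₂.
Selectivity: 1ξ₁ / (2ξ₂) = 3.38 → ξ₁ = 6.76 ξ₂.
Substitute: (1·6.76 + 2) ξ₂ = 347.4 → ξ₂ = 39.65 mol, ξ₁ = 268.1 mol.
Outlet amounts (n = n₀ + Σ ν·ξ):
  B: 507.1 − 1(268.1) − 2(39.65) = 159.7
  F: 0 + 1(268.1) = 268.1
  D: 0 + 2(39.65) = 79.31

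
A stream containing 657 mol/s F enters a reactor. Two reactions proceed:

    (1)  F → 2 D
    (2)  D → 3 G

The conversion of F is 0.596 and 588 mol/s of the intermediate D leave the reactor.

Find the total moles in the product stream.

1440 mol/s

Conversion of F: F consumed = 1ξ₁ = 0.596 × 657 → ξ₁ = 391.6 mol/s.
D balance: n_D = 0 + 2ξ₁ − 1ξ₂ = 588 → ξ₂ = (2·391.6 − 588)/1 = 195.1 mol/s.
Outlet amounts (n = n₀ + Σ ν·ξ):
  F: 657 − 1(391.6) = 265.4
  D: 0 + 2(391.6) − 1(195.1) = 588
  G: 0 + 3(195.1) = 585.4
Total out = 265.4 + 588 + 585.4 = 1439 mol/s.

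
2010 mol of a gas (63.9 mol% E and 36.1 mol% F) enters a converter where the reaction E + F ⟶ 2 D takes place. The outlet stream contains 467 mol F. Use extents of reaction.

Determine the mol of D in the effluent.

517 mol

For F: n = n₀ − 1ξ → 467 = 725.6 − 1ξ, giving ξ = 258.6 mol.
Outlet amounts (n = n₀ + ν ξ):
  E: 1284 − 1(258.6) = 1026
  F: 725.6 − 1(258.6) = 467
  D: 0 + 2(258.6) = 517.2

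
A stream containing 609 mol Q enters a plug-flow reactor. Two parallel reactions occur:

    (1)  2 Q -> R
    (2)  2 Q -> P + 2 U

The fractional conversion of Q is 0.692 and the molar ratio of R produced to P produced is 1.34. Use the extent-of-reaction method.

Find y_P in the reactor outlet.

Conversion of Q: Q consumed = 0.692 × 609 = 421.4 mol = 2ξ₁ + 2ξ₂.
Selectivity: 1ξ₁ / (1ξ₂) = 1.34 → ξ₁ = 1.34 ξ₂.
Substitute: (2·1.34 + 2) ξ₂ = 421.4 → ξ₂ = 90.05 mol, ξ₁ = 120.7 mol.
Outlet amounts (n = n₀ + Σ ν·ξ):
  Q: 609 − 2(120.7) − 2(90.05) = 187.6
  R: 0 + 1(120.7) = 120.7
  P: 0 + 1(90.05) = 90.05
  U: 0 + 2(90.05) = 180.1
Total out = 578.4 mol; y_P = 90.05 / 578.4 = 0.1557.

0.156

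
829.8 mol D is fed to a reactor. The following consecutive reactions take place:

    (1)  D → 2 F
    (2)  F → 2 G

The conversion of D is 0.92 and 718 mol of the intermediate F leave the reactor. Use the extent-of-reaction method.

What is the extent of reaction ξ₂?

ξ₂ = 809 mol

Conversion of D: D consumed = 1ξ₁ = 0.92 × 829.8 → ξ₁ = 763.4 mol.
F balance: n_F = 0 + 2ξ₁ − 1ξ₂ = 718 → ξ₂ = (2·763.4 − 718)/1 = 808.8 mol.
Outlet amounts (n = n₀ + Σ ν·ξ):
  D: 829.8 − 1(763.4) = 66.38
  F: 0 + 2(763.4) − 1(808.8) = 718
  G: 0 + 2(808.8) = 1618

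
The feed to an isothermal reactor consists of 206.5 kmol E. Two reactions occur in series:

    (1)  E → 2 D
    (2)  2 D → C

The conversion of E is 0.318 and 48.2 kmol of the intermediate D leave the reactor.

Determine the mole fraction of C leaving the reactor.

0.18

Conversion of E: E consumed = 1ξ₁ = 0.318 × 206.5 → ξ₁ = 65.67 kmol.
D balance: n_D = 0 + 2ξ₁ − 2ξ₂ = 48.2 → ξ₂ = (2·65.67 − 48.2)/2 = 41.57 kmol.
Outlet amounts (n = n₀ + Σ ν·ξ):
  E: 206.5 − 1(65.67) = 140.8
  D: 0 + 2(65.67) − 2(41.57) = 48.2
  C: 0 + 1(41.57) = 41.57
Total out = 230.6 kmol; y_C = 41.57 / 230.6 = 0.1803.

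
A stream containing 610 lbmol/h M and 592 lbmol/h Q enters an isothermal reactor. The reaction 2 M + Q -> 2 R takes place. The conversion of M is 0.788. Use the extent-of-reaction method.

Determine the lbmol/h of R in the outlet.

M reacted = 0.788 × 610 = 480.7 lbmol/h; ν_M = −2, so ξ = 480.7/2 = 240.3 lbmol/h.
Outlet amounts (n = n₀ + ν ξ):
  M: 610 − 2(240.3) = 129.3
  Q: 592 − 1(240.3) = 351.7
  R: 0 + 2(240.3) = 480.7

481 lbmol/h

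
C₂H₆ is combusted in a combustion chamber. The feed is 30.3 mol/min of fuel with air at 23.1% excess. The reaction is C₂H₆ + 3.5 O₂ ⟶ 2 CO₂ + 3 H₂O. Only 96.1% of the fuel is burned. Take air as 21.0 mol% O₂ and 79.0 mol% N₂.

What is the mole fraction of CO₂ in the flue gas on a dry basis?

Stoichiometric O₂ = 3.5 × 30.3 = 106 mol/min; O₂ fed = 106 × 1.231 = 130.5 mol/min.
N₂ fed = 130.5 × 79/21 = 491.1 mol/min.
Fuel reacted = 0.961 × 30.3 → ξ = 29.12 mol/min.
Outlet (n = n₀ + ν ξ):
  C₂H₆: 30.3 − 1(29.12) = 1.182
  O₂: 130.5 − 3.5(29.12) = 28.63
  N₂: 491.1 (inert)
  CO₂: 0 + 2(29.12) = 58.24
  H₂O: 0 + 3(29.12) = 87.35
Dry total = 579.2 mol/min; y_CO₂ (dry) = 58.24 / 579.2 = 0.1006.

0.101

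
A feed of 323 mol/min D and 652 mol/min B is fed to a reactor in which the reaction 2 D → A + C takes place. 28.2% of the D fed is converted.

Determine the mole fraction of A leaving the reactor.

D reacted = 0.282 × 323 = 91.09 mol/min; ν_D = −2, so ξ = 91.09/2 = 45.54 mol/min.
Outlet amounts (n = n₀ + ν ξ):
  D: 323 − 2(45.54) = 231.9
  A: 0 + 1(45.54) = 45.54
  C: 0 + 1(45.54) = 45.54
  B: 652 (inert)
Total out = 975 mol/min; y_A = 45.54 / 975 = 0.04671.

0.0467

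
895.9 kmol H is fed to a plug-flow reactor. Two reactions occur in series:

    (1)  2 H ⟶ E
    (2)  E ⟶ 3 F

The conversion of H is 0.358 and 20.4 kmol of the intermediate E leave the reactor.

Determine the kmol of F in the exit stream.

Conversion of H: H consumed = 2ξ₁ = 0.358 × 895.9 → ξ₁ = 160.4 kmol.
E balance: n_E = 0 + 1ξ₁ − 1ξ₂ = 20.4 → ξ₂ = (1·160.4 − 20.4)/1 = 140 kmol.
Outlet amounts (n = n₀ + Σ ν·ξ):
  H: 895.9 − 2(160.4) = 575.2
  E: 0 + 1(160.4) − 1(140) = 20.4
  F: 0 + 3(140) = 419.9

420 kmol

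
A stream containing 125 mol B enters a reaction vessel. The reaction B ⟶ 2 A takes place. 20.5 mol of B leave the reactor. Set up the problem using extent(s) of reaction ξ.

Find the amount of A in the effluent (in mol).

209 mol

For B: n = n₀ − 1ξ → 20.5 = 125 − 1ξ, giving ξ = 104.5 mol.
Outlet amounts (n = n₀ + ν ξ):
  B: 125 − 1(104.5) = 20.5
  A: 0 + 2(104.5) = 209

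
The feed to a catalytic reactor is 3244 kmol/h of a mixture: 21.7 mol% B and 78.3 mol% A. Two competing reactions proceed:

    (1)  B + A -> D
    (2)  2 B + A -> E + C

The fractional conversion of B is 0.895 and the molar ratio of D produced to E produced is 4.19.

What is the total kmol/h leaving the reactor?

Conversion of B: B consumed = 0.895 × 703.9 = 630 kmol/h = 1ξ₁ + 2ξ₂.
Selectivity: 1ξ₁ / (1ξ₂) = 4.19 → ξ₁ = 4.19 ξ₂.
Substitute: (1·4.19 + 2) ξ₂ = 630 → ξ₂ = 101.8 kmol/h, ξ₁ = 426.5 kmol/h.
Outlet amounts (n = n₀ + Σ ν·ξ):
  B: 703.9 − 1(426.5) − 2(101.8) = 73.91
  A: 2540 − 1(426.5) − 1(101.8) = 2012
  D: 0 + 1(426.5) = 426.5
  E: 0 + 1(101.8) = 101.8
  C: 0 + 1(101.8) = 101.8
Total out = 73.91 + 2012 + 426.5 + 101.8 + 101.8 = 2716 kmol/h.

2720 kmol/h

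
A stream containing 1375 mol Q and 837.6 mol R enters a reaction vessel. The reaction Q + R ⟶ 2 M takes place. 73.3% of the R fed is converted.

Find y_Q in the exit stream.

0.344

R reacted = 0.733 × 837.6 = 614 mol; ν_R = −1, so ξ = 614/1 = 614 mol.
Outlet amounts (n = n₀ + ν ξ):
  Q: 1375 − 1(614) = 761
  R: 837.6 − 1(614) = 223.6
  M: 0 + 2(614) = 1228
Total out = 2213 mol; y_Q = 761 / 2213 = 0.344.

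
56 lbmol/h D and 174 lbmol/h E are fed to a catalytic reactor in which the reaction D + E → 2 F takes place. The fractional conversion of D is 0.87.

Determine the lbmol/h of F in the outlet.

97.4 lbmol/h

D reacted = 0.87 × 56 = 48.72 lbmol/h; ν_D = −1, so ξ = 48.72/1 = 48.72 lbmol/h.
Outlet amounts (n = n₀ + ν ξ):
  D: 56 − 1(48.72) = 7.28
  E: 174 − 1(48.72) = 125.3
  F: 0 + 2(48.72) = 97.44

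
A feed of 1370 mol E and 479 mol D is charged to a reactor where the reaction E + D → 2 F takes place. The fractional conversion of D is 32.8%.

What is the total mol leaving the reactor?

D reacted = 0.328 × 479 = 157.1 mol; ν_D = −1, so ξ = 157.1/1 = 157.1 mol.
Outlet amounts (n = n₀ + ν ξ):
  E: 1370 − 1(157.1) = 1213
  D: 479 − 1(157.1) = 321.9
  F: 0 + 2(157.1) = 314.2
Total out = 1213 + 321.9 + 314.2 = 1849 mol.

1850 mol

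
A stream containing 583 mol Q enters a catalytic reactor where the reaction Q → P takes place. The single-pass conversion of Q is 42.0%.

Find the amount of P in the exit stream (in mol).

Q reacted = 0.42 × 583 = 244.9 mol; ν_Q = −1, so ξ = 244.9/1 = 244.9 mol.
Outlet amounts (n = n₀ + ν ξ):
  Q: 583 − 1(244.9) = 338.1
  P: 0 + 1(244.9) = 244.9

245 mol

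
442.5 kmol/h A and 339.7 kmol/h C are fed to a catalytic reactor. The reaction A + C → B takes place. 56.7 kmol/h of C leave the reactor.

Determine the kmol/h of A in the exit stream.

160 kmol/h

For C: n = n₀ − 1ξ → 56.7 = 339.7 − 1ξ, giving ξ = 283 kmol/h.
Outlet amounts (n = n₀ + ν ξ):
  A: 442.5 − 1(283) = 159.5
  C: 339.7 − 1(283) = 56.7
  B: 0 + 1(283) = 283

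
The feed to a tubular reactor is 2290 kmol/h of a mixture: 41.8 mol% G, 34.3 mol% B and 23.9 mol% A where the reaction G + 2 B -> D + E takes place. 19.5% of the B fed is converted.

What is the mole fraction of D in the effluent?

B reacted = 0.195 × 785.5 = 153.2 kmol/h; ν_B = −2, so ξ = 153.2/2 = 76.58 kmol/h.
Outlet amounts (n = n₀ + ν ξ):
  G: 957.2 − 1(76.58) = 880.6
  B: 785.5 − 2(76.58) = 632.3
  D: 0 + 1(76.58) = 76.58
  E: 0 + 1(76.58) = 76.58
  A: 547.3 (inert)
Total out = 2213 kmol/h; y_D = 76.58 / 2213 = 0.0346.

0.0346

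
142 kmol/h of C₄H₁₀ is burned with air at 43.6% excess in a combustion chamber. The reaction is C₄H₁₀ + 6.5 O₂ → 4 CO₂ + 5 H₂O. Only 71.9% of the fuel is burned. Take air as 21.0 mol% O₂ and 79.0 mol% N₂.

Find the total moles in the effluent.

6610 kmol/h

Stoichiometric O₂ = 6.5 × 142 = 923 kmol/h; O₂ fed = 923 × 1.436 = 1325 kmol/h.
N₂ fed = 1325 × 79/21 = 4986 kmol/h.
Fuel reacted = 0.719 × 142 → ξ = 102.1 kmol/h.
Outlet (n = n₀ + ν ξ):
  C₄H₁₀: 142 − 1(102.1) = 39.9
  O₂: 1325 − 6.5(102.1) = 661.8
  N₂: 4986 (inert)
  CO₂: 0 + 4(102.1) = 408.4
  H₂O: 0 + 5(102.1) = 510.5
Total out = 39.9 + 661.8 + 4986 + 408.4 + 510.5 = 6607 kmol/h.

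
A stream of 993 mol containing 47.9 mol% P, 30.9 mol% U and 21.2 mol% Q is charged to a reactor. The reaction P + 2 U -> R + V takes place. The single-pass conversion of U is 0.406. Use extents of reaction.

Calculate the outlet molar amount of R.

U reacted = 0.406 × 306.8 = 124.6 mol; ν_U = −2, so ξ = 124.6/2 = 62.29 mol.
Outlet amounts (n = n₀ + ν ξ):
  P: 475.6 − 1(62.29) = 413.4
  U: 306.8 − 2(62.29) = 182.3
  R: 0 + 1(62.29) = 62.29
  V: 0 + 1(62.29) = 62.29
  Q: 210.5 (inert)

62.3 mol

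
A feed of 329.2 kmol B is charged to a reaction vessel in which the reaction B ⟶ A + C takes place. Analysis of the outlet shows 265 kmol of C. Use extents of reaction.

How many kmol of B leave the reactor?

For C: n = n₀ + 1ξ → 265 = 0 + 1ξ, giving ξ = 265 kmol.
Outlet amounts (n = n₀ + ν ξ):
  B: 329.2 − 1(265) = 64.2
  A: 0 + 1(265) = 265
  C: 0 + 1(265) = 265

64.2 kmol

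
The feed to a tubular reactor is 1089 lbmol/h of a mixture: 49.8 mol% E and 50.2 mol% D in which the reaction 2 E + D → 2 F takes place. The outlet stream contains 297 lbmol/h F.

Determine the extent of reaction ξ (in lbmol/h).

ξ = 148 lbmol/h

For F: n = n₀ + 2ξ → 297 = 0 + 2ξ, giving ξ = 148.5 lbmol/h.
Outlet amounts (n = n₀ + ν ξ):
  E: 542.3 − 2(148.5) = 245.3
  D: 546.7 − 1(148.5) = 398.2
  F: 0 + 2(148.5) = 297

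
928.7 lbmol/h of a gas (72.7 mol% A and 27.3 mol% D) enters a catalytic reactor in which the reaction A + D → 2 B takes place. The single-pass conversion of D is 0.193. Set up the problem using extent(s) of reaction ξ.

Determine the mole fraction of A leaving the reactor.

0.674

D reacted = 0.193 × 253.5 = 48.93 lbmol/h; ν_D = −1, so ξ = 48.93/1 = 48.93 lbmol/h.
Outlet amounts (n = n₀ + ν ξ):
  A: 675.2 − 1(48.93) = 626.2
  D: 253.5 − 1(48.93) = 204.6
  B: 0 + 2(48.93) = 97.86
Total out = 928.7 lbmol/h; y_A = 626.2 / 928.7 = 0.6743.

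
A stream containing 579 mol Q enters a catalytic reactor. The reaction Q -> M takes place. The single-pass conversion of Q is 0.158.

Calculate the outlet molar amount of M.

Q reacted = 0.158 × 579 = 91.48 mol; ν_Q = −1, so ξ = 91.48/1 = 91.48 mol.
Outlet amounts (n = n₀ + ν ξ):
  Q: 579 − 1(91.48) = 487.5
  M: 0 + 1(91.48) = 91.48

91.5 mol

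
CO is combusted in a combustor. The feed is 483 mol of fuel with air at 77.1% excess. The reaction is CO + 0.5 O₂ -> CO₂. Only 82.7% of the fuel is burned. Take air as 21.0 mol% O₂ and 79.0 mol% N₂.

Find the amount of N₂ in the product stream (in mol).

Stoichiometric O₂ = 0.5 × 483 = 241.5 mol; O₂ fed = 241.5 × 1.771 = 427.7 mol.
N₂ fed = 427.7 × 79/21 = 1609 mol.
Fuel reacted = 0.827 × 483 → ξ = 399.4 mol.
Outlet (n = n₀ + ν ξ):
  CO: 483 − 1(399.4) = 83.56
  O₂: 427.7 − 0.5(399.4) = 228
  N₂: 1609 (inert)
  CO₂: 0 + 1(399.4) = 399.4

1610 mol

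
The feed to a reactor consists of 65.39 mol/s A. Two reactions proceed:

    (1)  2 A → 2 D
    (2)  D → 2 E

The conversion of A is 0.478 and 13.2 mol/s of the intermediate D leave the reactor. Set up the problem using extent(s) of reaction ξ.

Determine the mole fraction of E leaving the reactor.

Conversion of A: A consumed = 2ξ₁ = 0.478 × 65.39 → ξ₁ = 15.63 mol/s.
D balance: n_D = 0 + 2ξ₁ − 1ξ₂ = 13.2 → ξ₂ = (2·15.63 − 13.2)/1 = 18.06 mol/s.
Outlet amounts (n = n₀ + Σ ν·ξ):
  A: 65.39 − 2(15.63) = 34.13
  D: 0 + 2(15.63) − 1(18.06) = 13.2
  E: 0 + 2(18.06) = 36.11
Total out = 83.45 mol/s; y_E = 36.11 / 83.45 = 0.4328.

0.433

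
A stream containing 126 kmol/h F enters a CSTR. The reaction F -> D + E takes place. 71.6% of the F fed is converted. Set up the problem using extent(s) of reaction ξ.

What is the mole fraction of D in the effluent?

0.417

F reacted = 0.716 × 126 = 90.22 kmol/h; ν_F = −1, so ξ = 90.22/1 = 90.22 kmol/h.
Outlet amounts (n = n₀ + ν ξ):
  F: 126 − 1(90.22) = 35.78
  D: 0 + 1(90.22) = 90.22
  E: 0 + 1(90.22) = 90.22
Total out = 216.2 kmol/h; y_D = 90.22 / 216.2 = 0.4172.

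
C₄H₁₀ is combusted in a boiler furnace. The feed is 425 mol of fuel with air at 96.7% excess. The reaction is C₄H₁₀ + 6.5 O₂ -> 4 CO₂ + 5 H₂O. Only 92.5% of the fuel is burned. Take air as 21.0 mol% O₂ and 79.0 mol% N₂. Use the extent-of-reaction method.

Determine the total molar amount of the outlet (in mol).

26900 mol

Stoichiometric O₂ = 6.5 × 425 = 2762 mol; O₂ fed = 2762 × 1.967 = 5434 mol.
N₂ fed = 5434 × 79/21 = 20440 mol.
Fuel reacted = 0.925 × 425 → ξ = 393.1 mol.
Outlet (n = n₀ + ν ξ):
  C₄H₁₀: 425 − 1(393.1) = 31.88
  O₂: 5434 − 6.5(393.1) = 2879
  N₂: 20440 (inert)
  CO₂: 0 + 4(393.1) = 1572
  H₂O: 0 + 5(393.1) = 1966
Total out = 31.88 + 2879 + 20440 + 1572 + 1966 = 26890 mol.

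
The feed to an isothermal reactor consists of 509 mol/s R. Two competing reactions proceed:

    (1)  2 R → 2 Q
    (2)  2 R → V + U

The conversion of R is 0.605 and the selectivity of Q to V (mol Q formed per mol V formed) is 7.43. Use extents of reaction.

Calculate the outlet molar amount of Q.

Conversion of R: R consumed = 0.605 × 509 = 307.9 mol/s = 2ξ₁ + 2ξ₂.
Selectivity: 2ξ₁ / (1ξ₂) = 7.43 → ξ₁ = 3.715 ξ₂.
Substitute: (2·3.715 + 2) ξ₂ = 307.9 → ξ₂ = 32.66 mol/s, ξ₁ = 121.3 mol/s.
Outlet amounts (n = n₀ + Σ ν·ξ):
  R: 509 − 2(121.3) − 2(32.66) = 201.1
  Q: 0 + 2(121.3) = 242.6
  V: 0 + 1(32.66) = 32.66
  U: 0 + 1(32.66) = 32.66

243 mol/s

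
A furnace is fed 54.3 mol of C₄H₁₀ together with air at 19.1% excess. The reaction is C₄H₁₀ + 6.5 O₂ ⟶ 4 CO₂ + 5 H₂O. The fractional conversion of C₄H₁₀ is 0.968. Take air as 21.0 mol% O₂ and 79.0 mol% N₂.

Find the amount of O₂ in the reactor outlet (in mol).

78.7 mol

Stoichiometric O₂ = 6.5 × 54.3 = 352.9 mol; O₂ fed = 352.9 × 1.191 = 420.4 mol.
N₂ fed = 420.4 × 79/21 = 1581 mol.
Fuel reacted = 0.968 × 54.3 → ξ = 52.56 mol.
Outlet (n = n₀ + ν ξ):
  C₄H₁₀: 54.3 − 1(52.56) = 1.738
  O₂: 420.4 − 6.5(52.56) = 78.71
  N₂: 1581 (inert)
  CO₂: 0 + 4(52.56) = 210.2
  H₂O: 0 + 5(52.56) = 262.8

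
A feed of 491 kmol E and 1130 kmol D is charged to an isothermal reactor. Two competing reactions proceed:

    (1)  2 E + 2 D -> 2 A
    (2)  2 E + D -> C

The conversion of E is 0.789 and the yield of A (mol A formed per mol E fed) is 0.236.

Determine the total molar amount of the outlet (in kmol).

1230 kmol

Yield of A: 2ξ₁ / 491 = 0.236 → ξ₁ = 57.94 kmol.
Conversion of E: 2ξ₁ + 2ξ₂ = 0.789 × 491 = 387.4 → ξ₂ = 135.8 kmol.
Outlet amounts (n = n₀ + Σ ν·ξ):
  E: 491 − 2(57.94) − 2(135.8) = 103.6
  D: 1130 − 2(57.94) − 1(135.8) = 878.4
  A: 0 + 2(57.94) = 115.9
  C: 0 + 1(135.8) = 135.8
Total out = 103.6 + 878.4 + 115.9 + 135.8 = 1234 kmol.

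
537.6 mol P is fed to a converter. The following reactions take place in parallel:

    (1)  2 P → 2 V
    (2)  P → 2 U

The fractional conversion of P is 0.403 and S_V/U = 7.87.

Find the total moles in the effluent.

Conversion of P: P consumed = 0.403 × 537.6 = 216.7 mol = 2ξ₁ + 1ξ₂.
Selectivity: 2ξ₁ / (2ξ₂) = 7.87 → ξ₁ = 7.87 ξ₂.
Substitute: (2·7.87 + 1) ξ₂ = 216.7 → ξ₂ = 12.94 mol, ξ₁ = 101.9 mol.
Outlet amounts (n = n₀ + Σ ν·ξ):
  P: 537.6 − 2(101.9) − 1(12.94) = 320.9
  V: 0 + 2(101.9) = 203.7
  U: 0 + 2(12.94) = 25.88
Total out = 320.9 + 203.7 + 25.88 = 550.5 mol.

551 mol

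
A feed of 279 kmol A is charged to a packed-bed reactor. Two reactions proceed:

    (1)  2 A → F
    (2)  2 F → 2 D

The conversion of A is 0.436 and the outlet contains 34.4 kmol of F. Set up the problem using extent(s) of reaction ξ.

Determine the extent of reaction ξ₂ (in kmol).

ξ₂ = 13.2 kmol

Conversion of A: A consumed = 2ξ₁ = 0.436 × 279 → ξ₁ = 60.82 kmol.
F balance: n_F = 0 + 1ξ₁ − 2ξ₂ = 34.4 → ξ₂ = (1·60.82 − 34.4)/2 = 13.21 kmol.
Outlet amounts (n = n₀ + Σ ν·ξ):
  A: 279 − 2(60.82) = 157.4
  F: 0 + 1(60.82) − 2(13.21) = 34.4
  D: 0 + 2(13.21) = 26.42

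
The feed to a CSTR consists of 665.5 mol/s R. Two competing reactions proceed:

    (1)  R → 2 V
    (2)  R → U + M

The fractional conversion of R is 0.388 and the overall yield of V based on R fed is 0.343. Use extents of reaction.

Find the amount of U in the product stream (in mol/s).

144 mol/s

Yield of V: 2ξ₁ / 665.5 = 0.343 → ξ₁ = 114.1 mol/s.
Conversion of R: 1ξ₁ + 1ξ₂ = 0.388 × 665.5 = 258.2 → ξ₂ = 144.1 mol/s.
Outlet amounts (n = n₀ + Σ ν·ξ):
  R: 665.5 − 1(114.1) − 1(144.1) = 407.3
  V: 0 + 2(114.1) = 228.3
  U: 0 + 1(144.1) = 144.1
  M: 0 + 1(144.1) = 144.1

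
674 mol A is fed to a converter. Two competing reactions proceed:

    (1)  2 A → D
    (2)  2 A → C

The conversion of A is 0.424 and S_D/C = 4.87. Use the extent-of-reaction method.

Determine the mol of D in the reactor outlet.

119 mol

Conversion of A: A consumed = 0.424 × 674 = 285.8 mol = 2ξ₁ + 2ξ₂.
Selectivity: 1ξ₁ / (1ξ₂) = 4.87 → ξ₁ = 4.87 ξ₂.
Substitute: (2·4.87 + 2) ξ₂ = 285.8 → ξ₂ = 24.34 mol, ξ₁ = 118.5 mol.
Outlet amounts (n = n₀ + Σ ν·ξ):
  A: 674 − 2(118.5) − 2(24.34) = 388.2
  D: 0 + 1(118.5) = 118.5
  C: 0 + 1(24.34) = 24.34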